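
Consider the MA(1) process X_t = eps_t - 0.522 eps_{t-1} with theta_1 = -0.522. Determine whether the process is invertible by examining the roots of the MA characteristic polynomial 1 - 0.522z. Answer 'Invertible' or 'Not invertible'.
\text{Invertible}

The MA(q) characteristic polynomial is P(z) = 1 - 0.522z.
Invertibility requires all roots to lie outside the unit circle, i.e. |z| > 1 for every root.
This is linear in z: 1 + (-0.522) z = 0  =>  z = -1/(-0.522) = 1.915709,  |z| = 1.915709.
Moduli of all roots: 1.9157.
All moduli strictly greater than 1? Yes.
Verdict: Invertible.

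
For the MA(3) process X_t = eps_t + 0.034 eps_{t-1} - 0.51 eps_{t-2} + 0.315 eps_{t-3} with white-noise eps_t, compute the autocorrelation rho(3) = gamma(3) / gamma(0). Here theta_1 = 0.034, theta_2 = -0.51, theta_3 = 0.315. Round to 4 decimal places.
\rho(3) = 0.2315

For an MA(q) process with theta_0 = 1, the autocovariance is
  gamma(k) = sigma^2 * sum_{i=0..q-k} theta_i * theta_{i+k},
and rho(k) = gamma(k) / gamma(0). Sigma^2 cancels.
  numerator   = (1)*(0.315) = 0.315.
  denominator = (1)^2 + (0.034)^2 + (-0.51)^2 + (0.315)^2 = 1.360481.
  rho(3) = 0.315 / 1.360481 = 0.2315.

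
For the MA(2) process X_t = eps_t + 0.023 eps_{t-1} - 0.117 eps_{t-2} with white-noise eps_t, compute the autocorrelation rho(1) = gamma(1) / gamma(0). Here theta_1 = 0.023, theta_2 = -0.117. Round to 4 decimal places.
\rho(1) = 0.0200

For an MA(q) process with theta_0 = 1, the autocovariance is
  gamma(k) = sigma^2 * sum_{i=0..q-k} theta_i * theta_{i+k},
and rho(k) = gamma(k) / gamma(0). Sigma^2 cancels.
  numerator   = (1)*(0.023) + (0.023)*(-0.117) = 0.020309.
  denominator = (1)^2 + (0.023)^2 + (-0.117)^2 = 1.014218.
  rho(1) = 0.020309 / 1.014218 = 0.0200.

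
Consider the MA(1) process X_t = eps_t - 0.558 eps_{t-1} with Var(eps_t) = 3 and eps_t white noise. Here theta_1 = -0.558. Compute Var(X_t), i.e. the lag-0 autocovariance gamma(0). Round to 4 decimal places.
\gamma(0) = 3.9341

For an MA(q) process X_t = eps_t + sum_i theta_i eps_{t-i} with
Var(eps_t) = sigma^2, the variance is
  gamma(0) = sigma^2 * (1 + sum_i theta_i^2).
  sum_i theta_i^2 = (-0.558)^2 = 0.311364.
  gamma(0) = 3 * (1 + 0.311364) = 3 * 1.311364 = 3.934092, which rounds to 3.9341.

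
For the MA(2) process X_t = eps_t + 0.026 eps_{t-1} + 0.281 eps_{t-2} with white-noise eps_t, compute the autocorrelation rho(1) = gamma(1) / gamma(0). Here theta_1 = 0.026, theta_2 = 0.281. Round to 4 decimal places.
\rho(1) = 0.0308

For an MA(q) process with theta_0 = 1, the autocovariance is
  gamma(k) = sigma^2 * sum_{i=0..q-k} theta_i * theta_{i+k},
and rho(k) = gamma(k) / gamma(0). Sigma^2 cancels.
  numerator   = (1)*(0.026) + (0.026)*(0.281) = 0.033306.
  denominator = (1)^2 + (0.026)^2 + (0.281)^2 = 1.079637.
  rho(1) = 0.033306 / 1.079637 = 0.0308.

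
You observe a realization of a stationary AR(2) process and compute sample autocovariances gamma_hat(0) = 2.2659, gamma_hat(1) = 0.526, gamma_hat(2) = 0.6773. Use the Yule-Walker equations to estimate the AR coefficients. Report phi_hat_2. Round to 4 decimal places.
\hat\phi_{2} = 0.2590

The Yule-Walker equations for an AR(p) process read, in matrix form,
  Gamma_p phi = r_p,   with   (Gamma_p)_{ij} = gamma(|i - j|),
                       (r_p)_i = gamma(i),   i,j = 1..p.
Substitute the sample gammas (Toeplitz matrix and right-hand side of size 2):
  Gamma_p = [[2.2659, 0.526], [0.526, 2.2659]]
  r_p     = [0.526, 0.6773]
Written out:
  2.2659 phi_1 + 0.526 phi_2 = 0.526
  0.526 phi_1 + 2.2659 phi_2 = 0.6773
Solve by Cramer's rule:
  det = gamma(0)^2 - gamma(1)^2 = (2.2659)^2 - (0.526)^2 = 5.13430281 - 0.276676 = 4.85762681
  phi_hat_1 = [gamma(1) gamma(0) - gamma(1) gamma(2)] / det = [(0.526)(2.2659) - (0.526)(0.6773)] / 4.85762681 = 0.8356036 / 4.85762681 = 0.172
  phi_hat_2 = [gamma(0) gamma(2) - gamma(1)^2] / det = [(2.2659)(0.6773) - (0.526)^2] / 4.85762681 = 1.25801807 / 4.85762681 = 0.259
So phi_hat = [0.1720, 0.2590].
Therefore phi_hat_2 = 0.2590.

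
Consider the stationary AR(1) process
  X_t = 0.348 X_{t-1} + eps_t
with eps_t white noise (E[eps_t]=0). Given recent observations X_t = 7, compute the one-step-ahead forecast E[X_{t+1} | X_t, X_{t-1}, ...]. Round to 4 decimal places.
E[X_{t+1} \mid \mathcal F_t] = 2.4360

For an AR(p) model X_t = c + sum_i phi_i X_{t-i} + eps_t, the
one-step-ahead conditional mean is
  E[X_{t+1} | X_t, ...] = c + sum_i phi_i X_{t+1-i}.
Substitute known values:
  E[X_{t+1} | ...] = (0.348) * (7)
                   = 2.4360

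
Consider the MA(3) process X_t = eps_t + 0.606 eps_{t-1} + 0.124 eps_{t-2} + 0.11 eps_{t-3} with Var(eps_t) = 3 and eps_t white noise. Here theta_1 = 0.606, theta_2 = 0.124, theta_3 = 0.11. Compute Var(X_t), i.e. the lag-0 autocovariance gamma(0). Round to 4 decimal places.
\gamma(0) = 4.1841

For an MA(q) process X_t = eps_t + sum_i theta_i eps_{t-i} with
Var(eps_t) = sigma^2, the variance is
  gamma(0) = sigma^2 * (1 + sum_i theta_i^2).
  sum_i theta_i^2 = (0.606)^2 + (0.124)^2 + (0.11)^2 = 0.367236 + 0.015376 + 0.0121 = 0.394712.
  gamma(0) = 3 * (1 + 0.394712) = 3 * 1.394712 = 4.184136, which rounds to 4.1841.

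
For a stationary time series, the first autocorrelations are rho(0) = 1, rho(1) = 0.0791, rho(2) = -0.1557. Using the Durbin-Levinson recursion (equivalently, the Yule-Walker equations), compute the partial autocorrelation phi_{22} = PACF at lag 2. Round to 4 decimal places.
\phi_{22} = -0.1630

The PACF at lag k is phi_{kk}, the last component of the solution
to the Yule-Walker system G_k phi = r_k where
  (G_k)_{ij} = rho(|i - j|), (r_k)_i = rho(i), i,j = 1..k.
Equivalently, Durbin-Levinson gives phi_{kk} iteratively:
  phi_{11} = rho(1)
  phi_{kk} = [rho(k) - sum_{j=1..k-1} phi_{k-1,j} rho(k-j)]
            / [1 - sum_{j=1..k-1} phi_{k-1,j} rho(j)],
  phi_{k,j} = phi_{k-1,j} - phi_{kk} phi_{k-1,k-j},  j = 1..k-1.
Step k = 1:
  phi_11 = rho(1) = 0.0791.
Step k = 2:
  phi_22 = [rho(2) - phi_11 rho(1)] / [1 - phi_11 rho(1)] = [-0.1557 - (0.0791)(0.0791)] / [1 - (0.0791)(0.0791)]
         = -0.16195681 / 0.99374319 = -0.163.
Therefore phi_{22} = -0.1630.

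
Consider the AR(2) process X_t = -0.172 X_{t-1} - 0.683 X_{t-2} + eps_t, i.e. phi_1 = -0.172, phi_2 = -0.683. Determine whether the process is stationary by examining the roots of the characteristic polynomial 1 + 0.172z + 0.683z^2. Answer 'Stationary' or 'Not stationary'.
\text{Stationary}

The AR(p) characteristic polynomial is P(z) = 1 + 0.172z + 0.683z^2.
Stationarity requires all roots to lie outside the unit circle, i.e. |z| > 1 for every root.
Set 1 + (0.172) z + (0.683) z^2 = 0, i.e. a z^2 + b z + c = 0 with a = 0.683, b = 0.172, c = 1.
Discriminant D = b^2 - 4ac = (0.172)^2 - 4*(0.683)*1 = 0.029584 - (2.732) = -2.702416.
D < 0, so the roots are the complex-conjugate pair z = (-b +/- i sqrt(-D)) / (2a) = -0.1259 +/- 1.2034i.
For a conjugate pair |z|^2 = z * conj(z) = (product of roots) = c/a = 1/(0.683) = 1.464129, so |z| = sqrt(1.464129) = 1.21 for both roots.
Moduli of all roots: 1.2100, 1.2100.
All moduli strictly greater than 1? Yes.
Verdict: Stationary.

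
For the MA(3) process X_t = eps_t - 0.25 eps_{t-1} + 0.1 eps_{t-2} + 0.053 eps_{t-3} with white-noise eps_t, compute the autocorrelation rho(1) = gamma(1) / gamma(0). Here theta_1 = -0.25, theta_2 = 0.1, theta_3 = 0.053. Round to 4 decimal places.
\rho(1) = -0.2508

For an MA(q) process with theta_0 = 1, the autocovariance is
  gamma(k) = sigma^2 * sum_{i=0..q-k} theta_i * theta_{i+k},
and rho(k) = gamma(k) / gamma(0). Sigma^2 cancels.
  numerator   = (1)*(-0.25) + (-0.25)*(0.1) + (0.1)*(0.053) = -0.2697.
  denominator = (1)^2 + (-0.25)^2 + (0.1)^2 + (0.053)^2 = 1.075309.
  rho(1) = -0.2697 / 1.075309 = -0.2508.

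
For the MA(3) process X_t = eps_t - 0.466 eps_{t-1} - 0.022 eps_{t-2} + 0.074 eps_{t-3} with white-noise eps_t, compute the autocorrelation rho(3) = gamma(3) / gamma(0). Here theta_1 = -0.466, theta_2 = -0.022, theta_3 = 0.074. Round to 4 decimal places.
\rho(3) = 0.0605

For an MA(q) process with theta_0 = 1, the autocovariance is
  gamma(k) = sigma^2 * sum_{i=0..q-k} theta_i * theta_{i+k},
and rho(k) = gamma(k) / gamma(0). Sigma^2 cancels.
  numerator   = (1)*(0.074) = 0.074.
  denominator = (1)^2 + (-0.466)^2 + (-0.022)^2 + (0.074)^2 = 1.223116.
  rho(3) = 0.074 / 1.223116 = 0.0605.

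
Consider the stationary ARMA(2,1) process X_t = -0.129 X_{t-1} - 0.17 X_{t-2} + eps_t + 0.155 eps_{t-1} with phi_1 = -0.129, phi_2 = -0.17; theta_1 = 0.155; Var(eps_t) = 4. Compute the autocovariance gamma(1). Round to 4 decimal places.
\gamma(1) = 0.0748

Multiply the model equation by X_{t-k} and take expectations. With theta_0 = psi_0 = 1 and psi_j the MA(infinity) weights, this gives
  gamma(k) - sum_i phi_i gamma(k-i) = c_k,
  c_k = sigma^2 * sum_{j=k..q} theta_j psi_{j-k}   (c_k = 0 for k > q),
using gamma(-m) = gamma(m).
psi-weights needed (psi_j = theta_j + sum_i phi_i psi_{j-i}):
  psi_1 = theta_1 + phi_1 = 0.155 + (-0.129) = 0.026
Right-hand sides:
  c_0 = sigma^2 (1 + theta_1 psi_1) = 4 * (1 + (0.155)(0.026)) = 4 * 1.00403 = 4.01612
  c_1 = sigma^2 theta_1 = 4 * (0.155) = 0.62
  c_2 = 0
Equations for k = 0, 1, 2 (AR order 2, c_2 = 0):
  (E0) gamma(0) = phi_1 gamma(1) + phi_2 gamma(2) + c_0
  (E1) gamma(1) = phi_1 gamma(0) + phi_2 gamma(1) + c_1
  (E2) gamma(2) = phi_1 gamma(1) + phi_2 gamma(0)
From (E1): gamma(1) = A gamma(0) + B with
  A = phi_1 / (1 - phi_2) = -0.129 / 1.17 = -0.110256,   B = c_1 / (1 - phi_2) = 0.62 / 1.17 = 0.529915.
Insert (E2) into (E0): gamma(0) (1 - phi_2^2) = phi_1 (1 + phi_2) gamma(1) + c_0.
  phi_1 (1 + phi_2) = (-0.129)(0.83) = -0.10707,   1 - phi_2^2 = 0.9711.
Replace gamma(1) by A gamma(0) + B and collect gamma(0):
  gamma(0) [0.9711 - (-0.10707)(-0.110256)] = (-0.10707)(0.529915) + 4.01612
  gamma(0) * 0.959295 = 3.959382
  gamma(0) = 3.959382 / 0.959295 = 4.127388.
  gamma(1) = A gamma(0) + B = (-0.110256)(4.127388) + (0.529915) = 0.074844.
Therefore gamma(1) = 0.0748 (to 4 decimal places).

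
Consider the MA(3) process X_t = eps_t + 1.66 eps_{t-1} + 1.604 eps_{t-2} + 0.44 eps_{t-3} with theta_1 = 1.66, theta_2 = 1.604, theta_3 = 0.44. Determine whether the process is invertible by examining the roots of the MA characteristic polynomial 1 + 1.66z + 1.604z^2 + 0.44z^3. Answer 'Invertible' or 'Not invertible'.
\text{Not invertible}

The MA(q) characteristic polynomial is P(z) = 1 + 1.66z + 1.604z^2 + 0.44z^3.
Invertibility requires all roots to lie outside the unit circle, i.e. |z| > 1 for every root.
Degree 3: look for a simple real root z0 first, then factor out (1 - z/z0) and solve the remaining quadratic.
Testing z0 = -2.5: P(-2.5) = 1 + (1.66)(-2.5) + (1.604)(-2.5)^2 + (0.44)(-2.5)^3
  = 1 + (-4.15) + (10.025) + (-6.875) = 0.  So z_0 = -2.5 is a root, |z_0| = 2.5.
Divide out the factor (1 + 0.4 z) = (1 - z/z0) (since 1/z0 = -0.4):
  P(z) = (1 + 0.4 z)(1 + (1.26) z + (1.1) z^2)
  [check: z-coef 1.26 - (-0.4) = 1.66; z^2-coef 1.1 - (-0.4)(1.26) = 1.604; z^3-coef -(-0.4)(1.1) = 0.44.]
Remaining roots from the quadratic factor 1 + (1.26) z + (1.1) z^2:
  Set 1 + (1.26) z + (1.1) z^2 = 0, i.e. a z^2 + b z + c = 0 with a = 1.1, b = 1.26, c = 1.
  Discriminant D = b^2 - 4ac = (1.26)^2 - 4*(1.1)*1 = 1.5876 - (4.4) = -2.8124.
  D < 0, so the roots are the complex-conjugate pair z = (-b +/- i sqrt(-D)) / (2a) = -0.5727 +/- 0.7623i.
  For a conjugate pair |z|^2 = z * conj(z) = (product of roots) = c/a = 1/(1.1) = 0.909091, so |z| = sqrt(0.909091) = 0.9535 for both roots.
Moduli of all roots: 2.5000, 0.9535, 0.9535.
All moduli strictly greater than 1? No.
Verdict: Not invertible.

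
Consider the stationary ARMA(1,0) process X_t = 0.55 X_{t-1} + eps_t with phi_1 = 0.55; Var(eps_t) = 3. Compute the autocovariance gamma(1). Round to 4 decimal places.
\gamma(1) = 2.3656

Multiply the model equation by X_{t-k} and take expectations. With theta_0 = psi_0 = 1 and psi_j the MA(infinity) weights, this gives
  gamma(k) - sum_i phi_i gamma(k-i) = c_k,
  c_k = sigma^2 * sum_{j=k..q} theta_j psi_{j-k}   (c_k = 0 for k > q),
using gamma(-m) = gamma(m).
Pure AR (q = 0): c_0 = sigma^2 = 3, c_k = 0 for k >= 1.
Equations for k = 0 and k = 1 (AR order 1):
  gamma(0) = phi_1 gamma(1) + c_0
  gamma(1) = phi_1 gamma(0) + c_1
Substituting the second into the first: gamma(0) (1 - phi_1^2) = c_0 + phi_1 c_1, so
  gamma(0) = c_0 / (1 - phi_1^2) = 3 / (1 - (0.55)^2) = 3 / 0.6975 = 4.301075.
  gamma(1) = phi_1 gamma(0) = (0.55)(4.301075) = 2.365591.
Therefore gamma(1) = 2.3656 (to 4 decimal places).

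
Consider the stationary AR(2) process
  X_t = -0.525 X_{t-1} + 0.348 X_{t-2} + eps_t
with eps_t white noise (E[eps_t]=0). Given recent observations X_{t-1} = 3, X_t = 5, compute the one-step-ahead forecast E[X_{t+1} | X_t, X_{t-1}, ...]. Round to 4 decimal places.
E[X_{t+1} \mid \mathcal F_t] = -1.5810

For an AR(p) model X_t = c + sum_i phi_i X_{t-i} + eps_t, the
one-step-ahead conditional mean is
  E[X_{t+1} | X_t, ...] = c + sum_i phi_i X_{t+1-i}.
Substitute known values:
  E[X_{t+1} | ...] = (-0.525) * (5) + (0.348) * (3)
                   = -1.5810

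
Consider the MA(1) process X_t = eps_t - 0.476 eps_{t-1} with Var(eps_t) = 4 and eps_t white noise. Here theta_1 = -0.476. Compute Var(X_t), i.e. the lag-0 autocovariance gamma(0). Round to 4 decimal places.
\gamma(0) = 4.9063

For an MA(q) process X_t = eps_t + sum_i theta_i eps_{t-i} with
Var(eps_t) = sigma^2, the variance is
  gamma(0) = sigma^2 * (1 + sum_i theta_i^2).
  sum_i theta_i^2 = (-0.476)^2 = 0.226576.
  gamma(0) = 4 * (1 + 0.226576) = 4 * 1.226576 = 4.906304, which rounds to 4.9063.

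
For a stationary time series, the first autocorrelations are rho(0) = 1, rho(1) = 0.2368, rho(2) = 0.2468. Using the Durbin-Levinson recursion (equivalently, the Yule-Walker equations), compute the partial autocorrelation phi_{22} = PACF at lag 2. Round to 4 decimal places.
\phi_{22} = 0.2021

The PACF at lag k is phi_{kk}, the last component of the solution
to the Yule-Walker system G_k phi = r_k where
  (G_k)_{ij} = rho(|i - j|), (r_k)_i = rho(i), i,j = 1..k.
Equivalently, Durbin-Levinson gives phi_{kk} iteratively:
  phi_{11} = rho(1)
  phi_{kk} = [rho(k) - sum_{j=1..k-1} phi_{k-1,j} rho(k-j)]
            / [1 - sum_{j=1..k-1} phi_{k-1,j} rho(j)],
  phi_{k,j} = phi_{k-1,j} - phi_{kk} phi_{k-1,k-j},  j = 1..k-1.
Step k = 1:
  phi_11 = rho(1) = 0.2368.
Step k = 2:
  phi_22 = [rho(2) - phi_11 rho(1)] / [1 - phi_11 rho(1)] = [0.2468 - (0.2368)(0.2368)] / [1 - (0.2368)(0.2368)]
         = 0.19072576 / 0.94392576 = 0.2021.
Therefore phi_{22} = 0.2021.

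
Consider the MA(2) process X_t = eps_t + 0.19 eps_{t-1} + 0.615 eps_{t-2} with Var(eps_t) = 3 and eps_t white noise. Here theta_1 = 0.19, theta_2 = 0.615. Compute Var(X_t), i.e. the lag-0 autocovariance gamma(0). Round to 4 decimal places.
\gamma(0) = 4.2430

For an MA(q) process X_t = eps_t + sum_i theta_i eps_{t-i} with
Var(eps_t) = sigma^2, the variance is
  gamma(0) = sigma^2 * (1 + sum_i theta_i^2).
  sum_i theta_i^2 = (0.19)^2 + (0.615)^2 = 0.0361 + 0.378225 = 0.414325.
  gamma(0) = 3 * (1 + 0.414325) = 3 * 1.414325 = 4.242975, which rounds to 4.2430.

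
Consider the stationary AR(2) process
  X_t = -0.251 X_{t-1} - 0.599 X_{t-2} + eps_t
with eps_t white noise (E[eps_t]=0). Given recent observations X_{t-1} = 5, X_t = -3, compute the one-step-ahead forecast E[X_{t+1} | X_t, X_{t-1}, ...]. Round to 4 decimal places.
E[X_{t+1} \mid \mathcal F_t] = -2.2420

For an AR(p) model X_t = c + sum_i phi_i X_{t-i} + eps_t, the
one-step-ahead conditional mean is
  E[X_{t+1} | X_t, ...] = c + sum_i phi_i X_{t+1-i}.
Substitute known values:
  E[X_{t+1} | ...] = (-0.251) * (-3) + (-0.599) * (5)
                   = -2.2420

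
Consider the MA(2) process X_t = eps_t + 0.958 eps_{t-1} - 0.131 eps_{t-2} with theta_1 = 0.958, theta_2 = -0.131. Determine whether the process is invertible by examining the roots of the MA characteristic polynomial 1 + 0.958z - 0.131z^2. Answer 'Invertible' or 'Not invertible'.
\text{Not invertible}

The MA(q) characteristic polynomial is P(z) = 1 + 0.958z - 0.131z^2.
Invertibility requires all roots to lie outside the unit circle, i.e. |z| > 1 for every root.
Set 1 + (0.958) z + (-0.131) z^2 = 0, i.e. a z^2 + b z + c = 0 with a = -0.131, b = 0.958, c = 1.
Discriminant D = b^2 - 4ac = (0.958)^2 - 4*(-0.131)*1 = 0.917764 - (-0.524) = 1.441764.
D >= 0, so the roots are real: z = (-b +/- sqrt(D)) / (2a) = (-0.958 +/- 1.200735) / (-0.262).
  z_1 = (-0.958 + 1.200735) / (-0.262) = -0.9265,   |z_1| = 0.9265.
  z_2 = (-0.958 - 1.200735) / (-0.262) = 8.2394,   |z_2| = 8.2394.
Moduli of all roots: 0.9265, 8.2394.
All moduli strictly greater than 1? No.
Verdict: Not invertible.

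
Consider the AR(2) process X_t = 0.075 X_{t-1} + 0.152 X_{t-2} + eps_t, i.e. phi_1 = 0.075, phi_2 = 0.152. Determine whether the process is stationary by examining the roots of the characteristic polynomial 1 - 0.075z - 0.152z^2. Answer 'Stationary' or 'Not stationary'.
\text{Stationary}

The AR(p) characteristic polynomial is P(z) = 1 - 0.075z - 0.152z^2.
Stationarity requires all roots to lie outside the unit circle, i.e. |z| > 1 for every root.
Set 1 + (-0.075) z + (-0.152) z^2 = 0, i.e. a z^2 + b z + c = 0 with a = -0.152, b = -0.075, c = 1.
Discriminant D = b^2 - 4ac = (-0.075)^2 - 4*(-0.152)*1 = 0.005625 - (-0.608) = 0.613625.
D >= 0, so the roots are real: z = (-b +/- sqrt(D)) / (2a) = (0.075 +/- 0.783342) / (-0.304).
  z_1 = (0.075 + 0.783342) / (-0.304) = -2.8235,   |z_1| = 2.8235.
  z_2 = (0.075 - 0.783342) / (-0.304) = 2.3301,   |z_2| = 2.3301.
Moduli of all roots: 2.8235, 2.3301.
All moduli strictly greater than 1? Yes.
Verdict: Stationary.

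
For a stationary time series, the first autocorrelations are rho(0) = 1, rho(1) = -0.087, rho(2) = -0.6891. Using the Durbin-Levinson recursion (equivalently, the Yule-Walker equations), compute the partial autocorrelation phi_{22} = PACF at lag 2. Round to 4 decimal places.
\phi_{22} = -0.7020

The PACF at lag k is phi_{kk}, the last component of the solution
to the Yule-Walker system G_k phi = r_k where
  (G_k)_{ij} = rho(|i - j|), (r_k)_i = rho(i), i,j = 1..k.
Equivalently, Durbin-Levinson gives phi_{kk} iteratively:
  phi_{11} = rho(1)
  phi_{kk} = [rho(k) - sum_{j=1..k-1} phi_{k-1,j} rho(k-j)]
            / [1 - sum_{j=1..k-1} phi_{k-1,j} rho(j)],
  phi_{k,j} = phi_{k-1,j} - phi_{kk} phi_{k-1,k-j},  j = 1..k-1.
Step k = 1:
  phi_11 = rho(1) = -0.087.
Step k = 2:
  phi_22 = [rho(2) - phi_11 rho(1)] / [1 - phi_11 rho(1)] = [-0.6891 - (-0.087)(-0.087)] / [1 - (-0.087)(-0.087)]
         = -0.696669 / 0.992431 = -0.702.
Therefore phi_{22} = -0.7020.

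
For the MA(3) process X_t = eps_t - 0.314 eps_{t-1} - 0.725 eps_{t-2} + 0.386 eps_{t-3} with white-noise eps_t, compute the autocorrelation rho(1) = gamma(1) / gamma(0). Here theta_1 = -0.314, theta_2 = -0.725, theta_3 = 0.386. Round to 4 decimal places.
\rho(1) = -0.2065

For an MA(q) process with theta_0 = 1, the autocovariance is
  gamma(k) = sigma^2 * sum_{i=0..q-k} theta_i * theta_{i+k},
and rho(k) = gamma(k) / gamma(0). Sigma^2 cancels.
  numerator   = (1)*(-0.314) + (-0.314)*(-0.725) + (-0.725)*(0.386) = -0.3662.
  denominator = (1)^2 + (-0.314)^2 + (-0.725)^2 + (0.386)^2 = 1.773217.
  rho(1) = -0.3662 / 1.773217 = -0.2065.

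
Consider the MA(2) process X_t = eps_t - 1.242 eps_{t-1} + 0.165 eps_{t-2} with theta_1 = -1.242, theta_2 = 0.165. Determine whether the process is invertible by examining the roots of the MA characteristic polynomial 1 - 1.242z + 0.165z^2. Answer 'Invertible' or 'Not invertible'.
\text{Not invertible}

The MA(q) characteristic polynomial is P(z) = 1 - 1.242z + 0.165z^2.
Invertibility requires all roots to lie outside the unit circle, i.e. |z| > 1 for every root.
Set 1 + (-1.242) z + (0.165) z^2 = 0, i.e. a z^2 + b z + c = 0 with a = 0.165, b = -1.242, c = 1.
Discriminant D = b^2 - 4ac = (-1.242)^2 - 4*(0.165)*1 = 1.542564 - (0.66) = 0.882564.
D >= 0, so the roots are real: z = (-b +/- sqrt(D)) / (2a) = (1.242 +/- 0.939449) / (0.33).
  z_1 = (1.242 + 0.939449) / (0.33) = 6.6105,   |z_1| = 6.6105.
  z_2 = (1.242 - 0.939449) / (0.33) = 0.9168,   |z_2| = 0.9168.
Moduli of all roots: 6.6105, 0.9168.
All moduli strictly greater than 1? No.
Verdict: Not invertible.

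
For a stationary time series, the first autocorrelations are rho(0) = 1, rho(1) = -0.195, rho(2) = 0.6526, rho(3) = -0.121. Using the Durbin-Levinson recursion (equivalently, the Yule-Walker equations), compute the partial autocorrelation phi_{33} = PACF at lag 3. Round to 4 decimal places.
\phi_{33} = 0.0870

The PACF at lag k is phi_{kk}, the last component of the solution
to the Yule-Walker system G_k phi = r_k where
  (G_k)_{ij} = rho(|i - j|), (r_k)_i = rho(i), i,j = 1..k.
Equivalently, Durbin-Levinson gives phi_{kk} iteratively:
  phi_{11} = rho(1)
  phi_{kk} = [rho(k) - sum_{j=1..k-1} phi_{k-1,j} rho(k-j)]
            / [1 - sum_{j=1..k-1} phi_{k-1,j} rho(j)],
  phi_{k,j} = phi_{k-1,j} - phi_{kk} phi_{k-1,k-j},  j = 1..k-1.
Step k = 1:
  phi_11 = rho(1) = -0.195.
Step k = 2:
  phi_22 = [rho(2) - phi_11 rho(1)] / [1 - phi_11 rho(1)] = [0.6526 - (-0.195)(-0.195)] / [1 - (-0.195)(-0.195)]
         = 0.614575 / 0.961975 = 0.638868.
  Update: phi_21 = phi_11 - phi_22 phi_11 = -0.195 - (0.638868)(-0.195) = -0.070421.
Step k = 3:
  phi_33 = [rho(3) - phi_21 rho(2) - phi_22 rho(1)] / [1 - phi_21 rho(1) - phi_22 rho(2)]
    numerator   = -0.121 - (-0.070421)(0.6526) - (0.638868)(-0.195) = 0.04953583
    denominator = 1 - (-0.070421)(-0.195) - (0.638868)(0.6526) = 0.56934273
  phi_33 = 0.04953583 / 0.56934273 = 0.087.
Therefore phi_{33} = 0.0870.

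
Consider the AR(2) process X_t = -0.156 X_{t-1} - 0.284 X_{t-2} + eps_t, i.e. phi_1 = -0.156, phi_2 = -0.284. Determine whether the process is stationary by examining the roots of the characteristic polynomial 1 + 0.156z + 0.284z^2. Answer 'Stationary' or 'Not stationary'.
\text{Stationary}

The AR(p) characteristic polynomial is P(z) = 1 + 0.156z + 0.284z^2.
Stationarity requires all roots to lie outside the unit circle, i.e. |z| > 1 for every root.
Set 1 + (0.156) z + (0.284) z^2 = 0, i.e. a z^2 + b z + c = 0 with a = 0.284, b = 0.156, c = 1.
Discriminant D = b^2 - 4ac = (0.156)^2 - 4*(0.284)*1 = 0.024336 - (1.136) = -1.111664.
D < 0, so the roots are the complex-conjugate pair z = (-b +/- i sqrt(-D)) / (2a) = -0.2746 +/- 1.8563i.
For a conjugate pair |z|^2 = z * conj(z) = (product of roots) = c/a = 1/(0.284) = 3.521127, so |z| = sqrt(3.521127) = 1.8765 for both roots.
Moduli of all roots: 1.8765, 1.8765.
All moduli strictly greater than 1? Yes.
Verdict: Stationary.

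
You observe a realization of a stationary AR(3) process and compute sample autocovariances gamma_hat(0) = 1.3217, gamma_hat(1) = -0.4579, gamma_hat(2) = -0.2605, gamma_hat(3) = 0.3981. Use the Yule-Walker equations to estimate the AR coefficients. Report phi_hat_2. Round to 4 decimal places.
\hat\phi_{2} = -0.3090

The Yule-Walker equations for an AR(p) process read, in matrix form,
  Gamma_p phi = r_p,   with   (Gamma_p)_{ij} = gamma(|i - j|),
                       (r_p)_i = gamma(i),   i,j = 1..p.
Substitute the sample gammas (Toeplitz matrix and right-hand side of size 3):
  Gamma_p = [[1.3217, -0.4579, -0.2605], [-0.4579, 1.3217, -0.4579], [-0.2605, -0.4579, 1.3217]]
  r_p     = [-0.4579, -0.2605, 0.3981]
Written out (R1..R3):
  (R1) 1.3217 phi_1 - 0.4579 phi_2 - 0.2605 phi_3 = -0.4579
  (R2) -0.4579 phi_1 + 1.3217 phi_2 - 0.4579 phi_3 = -0.2605
  (R3) -0.2605 phi_1 - 0.4579 phi_2 + 1.3217 phi_3 = 0.3981
Gaussian elimination:
  R2 <- R2 - (-0.4579/1.3217) R1 = R2 - (-0.346448) R1:  1.163062 phi_2 - 0.54815 phi_3 = -0.419138
  R3 <- R3 - (-0.2605/1.3217) R1 = R3 - (-0.197095) R1:  -0.54815 phi_2 + 1.270357 phi_3 = 0.30785
  R3 <- R3 - (-0.54815/1.163062) R2 = R3 - (-0.471299) R2:  1.012015 phi_3 = 0.110311
Back-substitution:
  phi_hat_3 = 0.110311 / 1.012015 = 0.109001
  phi_hat_2 = (-0.419138 - (-0.54815)(0.109001)) / 1.163062 = -0.309003
  phi_hat_1 = (-0.4579 - (-0.4579)(-0.309003) - (-0.2605)(0.109001)) / 1.3217 = -0.432018
So phi_hat = [-0.4320, -0.3090, 0.1090].
Therefore phi_hat_2 = -0.3090.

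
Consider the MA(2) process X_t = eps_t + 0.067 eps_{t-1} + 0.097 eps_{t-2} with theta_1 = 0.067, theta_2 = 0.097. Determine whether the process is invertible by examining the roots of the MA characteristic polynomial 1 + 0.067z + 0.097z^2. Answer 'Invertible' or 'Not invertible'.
\text{Invertible}

The MA(q) characteristic polynomial is P(z) = 1 + 0.067z + 0.097z^2.
Invertibility requires all roots to lie outside the unit circle, i.e. |z| > 1 for every root.
Set 1 + (0.067) z + (0.097) z^2 = 0, i.e. a z^2 + b z + c = 0 with a = 0.097, b = 0.067, c = 1.
Discriminant D = b^2 - 4ac = (0.067)^2 - 4*(0.097)*1 = 0.004489 - (0.388) = -0.383511.
D < 0, so the roots are the complex-conjugate pair z = (-b +/- i sqrt(-D)) / (2a) = -0.3454 +/- 3.1922i.
For a conjugate pair |z|^2 = z * conj(z) = (product of roots) = c/a = 1/(0.097) = 10.309278, so |z| = sqrt(10.309278) = 3.2108 for both roots.
Moduli of all roots: 3.2108, 3.2108.
All moduli strictly greater than 1? Yes.
Verdict: Invertible.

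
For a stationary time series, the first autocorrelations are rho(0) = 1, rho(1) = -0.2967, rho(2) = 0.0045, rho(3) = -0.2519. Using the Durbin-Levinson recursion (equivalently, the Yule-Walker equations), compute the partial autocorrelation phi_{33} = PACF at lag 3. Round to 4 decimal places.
\phi_{33} = -0.3070

The PACF at lag k is phi_{kk}, the last component of the solution
to the Yule-Walker system G_k phi = r_k where
  (G_k)_{ij} = rho(|i - j|), (r_k)_i = rho(i), i,j = 1..k.
Equivalently, Durbin-Levinson gives phi_{kk} iteratively:
  phi_{11} = rho(1)
  phi_{kk} = [rho(k) - sum_{j=1..k-1} phi_{k-1,j} rho(k-j)]
            / [1 - sum_{j=1..k-1} phi_{k-1,j} rho(j)],
  phi_{k,j} = phi_{k-1,j} - phi_{kk} phi_{k-1,k-j},  j = 1..k-1.
Step k = 1:
  phi_11 = rho(1) = -0.2967.
Step k = 2:
  phi_22 = [rho(2) - phi_11 rho(1)] / [1 - phi_11 rho(1)] = [0.0045 - (-0.2967)(-0.2967)] / [1 - (-0.2967)(-0.2967)]
         = -0.08353089 / 0.91196911 = -0.091594.
  Update: phi_21 = phi_11 - phi_22 phi_11 = -0.2967 - (-0.091594)(-0.2967) = -0.323876.
Step k = 3:
  phi_33 = [rho(3) - phi_21 rho(2) - phi_22 rho(1)] / [1 - phi_21 rho(1) - phi_22 rho(2)]
    numerator   = -0.2519 - (-0.323876)(0.0045) - (-0.091594)(-0.2967) = -0.2776185
    denominator = 1 - (-0.323876)(-0.2967) - (-0.091594)(0.0045) = 0.90431818
  phi_33 = -0.2776185 / 0.90431818 = -0.307.
Therefore phi_{33} = -0.3070.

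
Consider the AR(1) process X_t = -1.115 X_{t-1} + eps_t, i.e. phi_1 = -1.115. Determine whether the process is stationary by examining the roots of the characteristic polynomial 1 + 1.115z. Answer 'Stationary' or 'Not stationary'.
\text{Not stationary}

The AR(p) characteristic polynomial is P(z) = 1 + 1.115z.
Stationarity requires all roots to lie outside the unit circle, i.e. |z| > 1 for every root.
This is linear in z: 1 + (1.115) z = 0  =>  z = -1/(1.115) = -0.896861,  |z| = 0.896861.
Moduli of all roots: 0.8969.
All moduli strictly greater than 1? No.
Verdict: Not stationary.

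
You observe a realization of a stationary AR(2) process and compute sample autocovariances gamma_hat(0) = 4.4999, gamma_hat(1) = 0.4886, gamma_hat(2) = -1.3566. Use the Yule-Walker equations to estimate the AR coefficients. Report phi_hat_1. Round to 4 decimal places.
\hat\phi_{1} = 0.1430

The Yule-Walker equations for an AR(p) process read, in matrix form,
  Gamma_p phi = r_p,   with   (Gamma_p)_{ij} = gamma(|i - j|),
                       (r_p)_i = gamma(i),   i,j = 1..p.
Substitute the sample gammas (Toeplitz matrix and right-hand side of size 2):
  Gamma_p = [[4.4999, 0.4886], [0.4886, 4.4999]]
  r_p     = [0.4886, -1.3566]
Written out:
  4.4999 phi_1 + 0.4886 phi_2 = 0.4886
  0.4886 phi_1 + 4.4999 phi_2 = -1.3566
Solve by Cramer's rule:
  det = gamma(0)^2 - gamma(1)^2 = (4.4999)^2 - (0.4886)^2 = 20.24910001 - 0.23872996 = 20.01037005
  phi_hat_1 = [gamma(1) gamma(0) - gamma(1) gamma(2)] / det = [(0.4886)(4.4999) - (0.4886)(-1.3566)] / 20.01037005 = 2.8614859 / 20.01037005 = 0.143
  phi_hat_2 = [gamma(0) gamma(2) - gamma(1)^2] / det = [(4.4999)(-1.3566) - (0.4886)^2] / 20.01037005 = -6.3432943 / 20.01037005 = -0.317
So phi_hat = [0.1430, -0.3170].
Therefore phi_hat_1 = 0.1430.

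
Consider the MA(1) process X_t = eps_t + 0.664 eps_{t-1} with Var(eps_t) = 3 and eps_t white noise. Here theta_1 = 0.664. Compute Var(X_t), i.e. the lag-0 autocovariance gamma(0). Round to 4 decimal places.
\gamma(0) = 4.3227

For an MA(q) process X_t = eps_t + sum_i theta_i eps_{t-i} with
Var(eps_t) = sigma^2, the variance is
  gamma(0) = sigma^2 * (1 + sum_i theta_i^2).
  sum_i theta_i^2 = (0.664)^2 = 0.440896.
  gamma(0) = 3 * (1 + 0.440896) = 3 * 1.440896 = 4.322688, which rounds to 4.3227.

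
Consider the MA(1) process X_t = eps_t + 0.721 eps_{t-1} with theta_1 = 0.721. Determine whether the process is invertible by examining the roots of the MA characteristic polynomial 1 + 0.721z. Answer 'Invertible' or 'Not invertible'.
\text{Invertible}

The MA(q) characteristic polynomial is P(z) = 1 + 0.721z.
Invertibility requires all roots to lie outside the unit circle, i.e. |z| > 1 for every root.
This is linear in z: 1 + (0.721) z = 0  =>  z = -1/(0.721) = -1.386963,  |z| = 1.386963.
Moduli of all roots: 1.3870.
All moduli strictly greater than 1? Yes.
Verdict: Invertible.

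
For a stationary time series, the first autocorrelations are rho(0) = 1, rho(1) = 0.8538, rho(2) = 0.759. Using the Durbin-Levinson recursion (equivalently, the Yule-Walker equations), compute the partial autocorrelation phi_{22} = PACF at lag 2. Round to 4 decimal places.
\phi_{22} = 0.1108

The PACF at lag k is phi_{kk}, the last component of the solution
to the Yule-Walker system G_k phi = r_k where
  (G_k)_{ij} = rho(|i - j|), (r_k)_i = rho(i), i,j = 1..k.
Equivalently, Durbin-Levinson gives phi_{kk} iteratively:
  phi_{11} = rho(1)
  phi_{kk} = [rho(k) - sum_{j=1..k-1} phi_{k-1,j} rho(k-j)]
            / [1 - sum_{j=1..k-1} phi_{k-1,j} rho(j)],
  phi_{k,j} = phi_{k-1,j} - phi_{kk} phi_{k-1,k-j},  j = 1..k-1.
Step k = 1:
  phi_11 = rho(1) = 0.8538.
Step k = 2:
  phi_22 = [rho(2) - phi_11 rho(1)] / [1 - phi_11 rho(1)] = [0.759 - (0.8538)(0.8538)] / [1 - (0.8538)(0.8538)]
         = 0.03002556 / 0.27102556 = 0.1108.
Therefore phi_{22} = 0.1108.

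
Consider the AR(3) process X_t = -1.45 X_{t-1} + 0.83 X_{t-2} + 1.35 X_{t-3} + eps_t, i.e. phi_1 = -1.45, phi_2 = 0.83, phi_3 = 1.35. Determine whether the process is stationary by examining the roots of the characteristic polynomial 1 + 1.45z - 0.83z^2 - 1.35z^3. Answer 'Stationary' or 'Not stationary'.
\text{Not stationary}

The AR(p) characteristic polynomial is P(z) = 1 + 1.45z - 0.83z^2 - 1.35z^3.
Stationarity requires all roots to lie outside the unit circle, i.e. |z| > 1 for every root.
Degree 3: look for a simple real root z0 first, then factor out (1 - z/z0) and solve the remaining quadratic.
Testing z0 = -0.8: P(-0.8) = 1 + (1.45)(-0.8) + (-0.83)(-0.8)^2 + (-1.35)(-0.8)^3
  = 1 + (-1.16) + (-0.5312) + (0.6912) = 0.  So z_0 = -0.8 is a root, |z_0| = 0.8.
Divide out the factor (1 + 1.25 z) = (1 - z/z0) (since 1/z0 = -1.25):
  P(z) = (1 + 1.25 z)(1 + (0.2) z + (-1.08) z^2)
  [check: z-coef 0.2 - (-1.25) = 1.45; z^2-coef -1.08 - (-1.25)(0.2) = -0.83; z^3-coef -(-1.25)(-1.08) = -1.35.]
Remaining roots from the quadratic factor 1 + (0.2) z + (-1.08) z^2:
  Set 1 + (0.2) z + (-1.08) z^2 = 0, i.e. a z^2 + b z + c = 0 with a = -1.08, b = 0.2, c = 1.
  Discriminant D = b^2 - 4ac = (0.2)^2 - 4*(-1.08)*1 = 0.04 - (-4.32) = 4.36.
  D >= 0, so the roots are real: z = (-b +/- sqrt(D)) / (2a) = (-0.2 +/- 2.088061) / (-2.16).
    z_1 = (-0.2 + 2.088061) / (-2.16) = -0.8741,   |z_1| = 0.8741.
    z_2 = (-0.2 - 2.088061) / (-2.16) = 1.0593,   |z_2| = 1.0593.
Moduli of all roots: 0.8000, 0.8741, 1.0593.
All moduli strictly greater than 1? No.
Verdict: Not stationary.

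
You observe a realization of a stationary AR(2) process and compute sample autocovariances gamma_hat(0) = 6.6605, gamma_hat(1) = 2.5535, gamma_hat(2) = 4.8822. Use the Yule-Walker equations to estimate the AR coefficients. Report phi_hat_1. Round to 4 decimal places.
\hat\phi_{1} = 0.1200

The Yule-Walker equations for an AR(p) process read, in matrix form,
  Gamma_p phi = r_p,   with   (Gamma_p)_{ij} = gamma(|i - j|),
                       (r_p)_i = gamma(i),   i,j = 1..p.
Substitute the sample gammas (Toeplitz matrix and right-hand side of size 2):
  Gamma_p = [[6.6605, 2.5535], [2.5535, 6.6605]]
  r_p     = [2.5535, 4.8822]
Written out:
  6.6605 phi_1 + 2.5535 phi_2 = 2.5535
  2.5535 phi_1 + 6.6605 phi_2 = 4.8822
Solve by Cramer's rule:
  det = gamma(0)^2 - gamma(1)^2 = (6.6605)^2 - (2.5535)^2 = 44.36226025 - 6.52036225 = 37.841898
  phi_hat_1 = [gamma(1) gamma(0) - gamma(1) gamma(2)] / det = [(2.5535)(6.6605) - (2.5535)(4.8822)] / 37.841898 = 4.54088905 / 37.841898 = 0.12
  phi_hat_2 = [gamma(0) gamma(2) - gamma(1)^2] / det = [(6.6605)(4.8822) - (2.5535)^2] / 37.841898 = 25.99753085 / 37.841898 = 0.687
So phi_hat = [0.1200, 0.6870].
Therefore phi_hat_1 = 0.1200.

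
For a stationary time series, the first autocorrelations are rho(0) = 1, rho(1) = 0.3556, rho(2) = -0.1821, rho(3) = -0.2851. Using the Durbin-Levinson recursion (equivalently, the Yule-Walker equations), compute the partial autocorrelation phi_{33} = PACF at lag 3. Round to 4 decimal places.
\phi_{33} = -0.0940

The PACF at lag k is phi_{kk}, the last component of the solution
to the Yule-Walker system G_k phi = r_k where
  (G_k)_{ij} = rho(|i - j|), (r_k)_i = rho(i), i,j = 1..k.
Equivalently, Durbin-Levinson gives phi_{kk} iteratively:
  phi_{11} = rho(1)
  phi_{kk} = [rho(k) - sum_{j=1..k-1} phi_{k-1,j} rho(k-j)]
            / [1 - sum_{j=1..k-1} phi_{k-1,j} rho(j)],
  phi_{k,j} = phi_{k-1,j} - phi_{kk} phi_{k-1,k-j},  j = 1..k-1.
Step k = 1:
  phi_11 = rho(1) = 0.3556.
Step k = 2:
  phi_22 = [rho(2) - phi_11 rho(1)] / [1 - phi_11 rho(1)] = [-0.1821 - (0.3556)(0.3556)] / [1 - (0.3556)(0.3556)]
         = -0.30855136 / 0.87354864 = -0.353216.
  Update: phi_21 = phi_11 - phi_22 phi_11 = 0.3556 - (-0.353216)(0.3556) = 0.481204.
Step k = 3:
  phi_33 = [rho(3) - phi_21 rho(2) - phi_22 rho(1)] / [1 - phi_21 rho(1) - phi_22 rho(2)]
    numerator   = -0.2851 - (0.481204)(-0.1821) - (-0.353216)(0.3556) = -0.07186921
    denominator = 1 - (0.481204)(0.3556) - (-0.353216)(-0.1821) = 0.76456336
  phi_33 = -0.07186921 / 0.76456336 = -0.094.
Therefore phi_{33} = -0.0940.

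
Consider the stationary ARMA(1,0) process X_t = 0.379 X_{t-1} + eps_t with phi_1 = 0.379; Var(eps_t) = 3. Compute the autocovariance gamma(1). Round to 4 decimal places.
\gamma(1) = 1.3277

Multiply the model equation by X_{t-k} and take expectations. With theta_0 = psi_0 = 1 and psi_j the MA(infinity) weights, this gives
  gamma(k) - sum_i phi_i gamma(k-i) = c_k,
  c_k = sigma^2 * sum_{j=k..q} theta_j psi_{j-k}   (c_k = 0 for k > q),
using gamma(-m) = gamma(m).
Pure AR (q = 0): c_0 = sigma^2 = 3, c_k = 0 for k >= 1.
Equations for k = 0 and k = 1 (AR order 1):
  gamma(0) = phi_1 gamma(1) + c_0
  gamma(1) = phi_1 gamma(0) + c_1
Substituting the second into the first: gamma(0) (1 - phi_1^2) = c_0 + phi_1 c_1, so
  gamma(0) = c_0 / (1 - phi_1^2) = 3 / (1 - (0.379)^2) = 3 / 0.856359 = 3.503204.
  gamma(1) = phi_1 gamma(0) = (0.379)(3.503204) = 1.327714.
Therefore gamma(1) = 1.3277 (to 4 decimal places).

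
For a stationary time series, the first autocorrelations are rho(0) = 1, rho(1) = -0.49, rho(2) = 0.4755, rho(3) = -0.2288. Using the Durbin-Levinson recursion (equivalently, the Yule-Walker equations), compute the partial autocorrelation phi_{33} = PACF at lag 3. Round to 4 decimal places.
\phi_{33} = 0.1220

The PACF at lag k is phi_{kk}, the last component of the solution
to the Yule-Walker system G_k phi = r_k where
  (G_k)_{ij} = rho(|i - j|), (r_k)_i = rho(i), i,j = 1..k.
Equivalently, Durbin-Levinson gives phi_{kk} iteratively:
  phi_{11} = rho(1)
  phi_{kk} = [rho(k) - sum_{j=1..k-1} phi_{k-1,j} rho(k-j)]
            / [1 - sum_{j=1..k-1} phi_{k-1,j} rho(j)],
  phi_{k,j} = phi_{k-1,j} - phi_{kk} phi_{k-1,k-j},  j = 1..k-1.
Step k = 1:
  phi_11 = rho(1) = -0.49.
Step k = 2:
  phi_22 = [rho(2) - phi_11 rho(1)] / [1 - phi_11 rho(1)] = [0.4755 - (-0.49)(-0.49)] / [1 - (-0.49)(-0.49)]
         = 0.2354 / 0.7599 = 0.309778.
  Update: phi_21 = phi_11 - phi_22 phi_11 = -0.49 - (0.309778)(-0.49) = -0.338209.
Step k = 3:
  phi_33 = [rho(3) - phi_21 rho(2) - phi_22 rho(1)] / [1 - phi_21 rho(1) - phi_22 rho(2)]
    numerator   = -0.2288 - (-0.338209)(0.4755) - (0.309778)(-0.49) = 0.08380939
    denominator = 1 - (-0.338209)(-0.49) - (0.309778)(0.4755) = 0.68697835
  phi_33 = 0.08380939 / 0.68697835 = 0.122.
Therefore phi_{33} = 0.1220.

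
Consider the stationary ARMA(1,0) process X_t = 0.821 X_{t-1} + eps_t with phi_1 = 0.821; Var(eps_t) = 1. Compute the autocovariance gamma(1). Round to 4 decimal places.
\gamma(1) = 2.5187

Multiply the model equation by X_{t-k} and take expectations. With theta_0 = psi_0 = 1 and psi_j the MA(infinity) weights, this gives
  gamma(k) - sum_i phi_i gamma(k-i) = c_k,
  c_k = sigma^2 * sum_{j=k..q} theta_j psi_{j-k}   (c_k = 0 for k > q),
using gamma(-m) = gamma(m).
Pure AR (q = 0): c_0 = sigma^2 = 1, c_k = 0 for k >= 1.
Equations for k = 0 and k = 1 (AR order 1):
  gamma(0) = phi_1 gamma(1) + c_0
  gamma(1) = phi_1 gamma(0) + c_1
Substituting the second into the first: gamma(0) (1 - phi_1^2) = c_0 + phi_1 c_1, so
  gamma(0) = c_0 / (1 - phi_1^2) = 1 / (1 - (0.821)^2) = 1 / 0.325959 = 3.06787.
  gamma(1) = phi_1 gamma(0) = (0.821)(3.06787) = 2.518722.
Therefore gamma(1) = 2.5187 (to 4 decimal places).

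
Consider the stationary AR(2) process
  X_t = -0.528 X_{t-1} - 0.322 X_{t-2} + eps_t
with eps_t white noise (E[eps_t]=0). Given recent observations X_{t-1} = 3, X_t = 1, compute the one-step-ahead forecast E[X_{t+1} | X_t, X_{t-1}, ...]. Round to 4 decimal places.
E[X_{t+1} \mid \mathcal F_t] = -1.4940

For an AR(p) model X_t = c + sum_i phi_i X_{t-i} + eps_t, the
one-step-ahead conditional mean is
  E[X_{t+1} | X_t, ...] = c + sum_i phi_i X_{t+1-i}.
Substitute known values:
  E[X_{t+1} | ...] = (-0.528) * (1) + (-0.322) * (3)
                   = -1.4940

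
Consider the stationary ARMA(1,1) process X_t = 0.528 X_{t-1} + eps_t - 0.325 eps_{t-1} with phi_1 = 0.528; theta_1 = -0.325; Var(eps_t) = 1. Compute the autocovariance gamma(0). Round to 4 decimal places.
\gamma(0) = 1.0571

Multiply the model equation by X_{t-k} and take expectations. With theta_0 = psi_0 = 1 and psi_j the MA(infinity) weights, this gives
  gamma(k) - sum_i phi_i gamma(k-i) = c_k,
  c_k = sigma^2 * sum_{j=k..q} theta_j psi_{j-k}   (c_k = 0 for k > q),
using gamma(-m) = gamma(m).
psi-weights needed (psi_j = theta_j + sum_i phi_i psi_{j-i}):
  psi_1 = theta_1 + phi_1 = -0.325 + (0.528) = 0.203
Right-hand sides:
  c_0 = sigma^2 (1 + theta_1 psi_1) = 1 * (1 + (-0.325)(0.203)) = 1 * 0.934025 = 0.934025
  c_1 = sigma^2 theta_1 = 1 * (-0.325) = -0.325
  c_2 = 0
Equations for k = 0 and k = 1 (AR order 1):
  gamma(0) = phi_1 gamma(1) + c_0
  gamma(1) = phi_1 gamma(0) + c_1
Substituting the second into the first: gamma(0) (1 - phi_1^2) = c_0 + phi_1 c_1, so
  gamma(0) = (c_0 + phi_1 c_1) / (1 - phi_1^2) = (0.934025 + (0.528)(-0.325)) / (1 - (0.528)^2) = 0.762425 / 0.721216 = 1.057138.
Therefore gamma(0) = 1.0571 (to 4 decimal places).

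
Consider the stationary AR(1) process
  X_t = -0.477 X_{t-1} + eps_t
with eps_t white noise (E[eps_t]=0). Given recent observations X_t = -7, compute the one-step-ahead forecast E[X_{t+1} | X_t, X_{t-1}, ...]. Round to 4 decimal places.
E[X_{t+1} \mid \mathcal F_t] = 3.3390

For an AR(p) model X_t = c + sum_i phi_i X_{t-i} + eps_t, the
one-step-ahead conditional mean is
  E[X_{t+1} | X_t, ...] = c + sum_i phi_i X_{t+1-i}.
Substitute known values:
  E[X_{t+1} | ...] = (-0.477) * (-7)
                   = 3.3390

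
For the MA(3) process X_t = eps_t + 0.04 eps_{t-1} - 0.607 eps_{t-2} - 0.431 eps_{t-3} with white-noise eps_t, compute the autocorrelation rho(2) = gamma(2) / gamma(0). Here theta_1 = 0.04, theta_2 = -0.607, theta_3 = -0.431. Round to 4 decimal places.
\rho(2) = -0.4012

For an MA(q) process with theta_0 = 1, the autocovariance is
  gamma(k) = sigma^2 * sum_{i=0..q-k} theta_i * theta_{i+k},
and rho(k) = gamma(k) / gamma(0). Sigma^2 cancels.
  numerator   = (1)*(-0.607) + (0.04)*(-0.431) = -0.62424.
  denominator = (1)^2 + (0.04)^2 + (-0.607)^2 + (-0.431)^2 = 1.55581.
  rho(2) = -0.62424 / 1.55581 = -0.4012.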